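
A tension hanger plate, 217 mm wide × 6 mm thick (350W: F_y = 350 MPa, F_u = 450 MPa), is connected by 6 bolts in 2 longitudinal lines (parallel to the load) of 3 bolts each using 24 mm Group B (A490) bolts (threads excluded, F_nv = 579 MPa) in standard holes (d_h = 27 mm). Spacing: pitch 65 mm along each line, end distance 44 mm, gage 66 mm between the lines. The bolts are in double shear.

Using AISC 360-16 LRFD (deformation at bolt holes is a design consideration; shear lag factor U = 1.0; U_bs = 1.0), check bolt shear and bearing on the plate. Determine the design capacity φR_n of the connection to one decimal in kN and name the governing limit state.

Bolt shear: A_b = π(24)²/4 = 452.39 mm². φR_n = 0.75 × 579 × 452.39 × 6 × 2 = 2357.4 kN.
Bearing (6 mm plate, F_u = 450 MPa): end bolts L_c = 44 − 27/2 = 30.5, R_n = min(1.2×30.5×6×450, 2.4×24×6×450) = 98.82 kN/bolt; interior L_c = 65 − 27 = 38, R_n = 123.12 kN/bolt. φR_n = 0.75 × (2×98.82 + 4×123.12) = 517.6 kN.
Governing: min(2357.4, 517.6) = 517.6 kN → bearing.

517.6 kN (bearing governs)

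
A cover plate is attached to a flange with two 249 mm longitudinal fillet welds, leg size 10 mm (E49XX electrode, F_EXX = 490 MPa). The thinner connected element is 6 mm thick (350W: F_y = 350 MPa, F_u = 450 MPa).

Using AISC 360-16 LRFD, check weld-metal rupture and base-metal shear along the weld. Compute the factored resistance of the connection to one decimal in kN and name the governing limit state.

605.1 kN (base-metal shear governs)

Weld metal: throat = 0.707×10 = 7.07 mm, L = 2×249 = 498 mm. φR_n = 0.75 × 0.6 × 490 × 7.07 × 498 = 776.3 kN.
Base metal shear (6 mm plate): yield φR_n = 1.0×0.6×350×6×498 = 627.5 kN; rupture φR_n = 0.75×0.6×450×6×498 = 605.1 kN; take 605.1 kN (rupture).
Governing: min(776.3, 605.1) = 605.1 kN → base-metal shear.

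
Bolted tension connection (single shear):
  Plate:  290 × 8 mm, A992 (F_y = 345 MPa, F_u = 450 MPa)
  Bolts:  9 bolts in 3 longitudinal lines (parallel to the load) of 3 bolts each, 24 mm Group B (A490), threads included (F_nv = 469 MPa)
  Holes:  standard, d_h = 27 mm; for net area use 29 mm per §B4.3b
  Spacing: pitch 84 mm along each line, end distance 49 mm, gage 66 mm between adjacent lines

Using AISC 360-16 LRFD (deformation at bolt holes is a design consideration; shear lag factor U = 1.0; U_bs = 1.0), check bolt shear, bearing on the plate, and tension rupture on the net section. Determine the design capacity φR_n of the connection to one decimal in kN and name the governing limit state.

548.1 kN (net-section rupture governs)

Bolt shear: A_b = π(24)²/4 = 452.39 mm². φR_n = 0.75 × 469 × 452.39 × 9 × 1 = 1432.2 kN.
Bearing (8 mm plate, F_u = 450 MPa): end bolts L_c = 49 − 27/2 = 35.5, R_n = min(1.2×35.5×8×450, 2.4×24×8×450) = 153.36 kN/bolt; interior L_c = 84 − 27 = 57, R_n = 207.36 kN/bolt. φR_n = 0.75 × (3×153.36 + 6×207.36) = 1278.2 kN.
Tension rupture (net): A_n = (290 − 3×29)×8 = 1624 mm² (U = 1.0, A_e = A_n). φR_n = 0.75 × 450 × 1624 = 548.1 kN.
Governing: min(1432.2, 1278.2, 548.1) = 548.1 kN → net-section rupture.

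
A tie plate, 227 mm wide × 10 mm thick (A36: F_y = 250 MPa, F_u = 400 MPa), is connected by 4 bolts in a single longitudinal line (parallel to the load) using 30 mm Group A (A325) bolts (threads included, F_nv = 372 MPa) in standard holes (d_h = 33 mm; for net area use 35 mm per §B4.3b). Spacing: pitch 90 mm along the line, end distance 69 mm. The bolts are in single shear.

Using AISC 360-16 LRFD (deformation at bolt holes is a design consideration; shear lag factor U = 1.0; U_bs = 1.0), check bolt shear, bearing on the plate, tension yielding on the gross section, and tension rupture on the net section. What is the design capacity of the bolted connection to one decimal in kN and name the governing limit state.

Bolt shear: A_b = π(30)²/4 = 706.86 mm². φR_n = 0.75 × 372 × 706.86 × 4 × 1 = 788.9 kN.
Bearing (10 mm plate, F_u = 400 MPa): end bolts L_c = 69 − 33/2 = 52.5, R_n = min(1.2×52.5×10×400, 2.4×30×10×400) = 252 kN/bolt; interior L_c = 90 − 33 = 57, R_n = 273.6 kN/bolt. φR_n = 0.75 × (1×252 + 3×273.6) = 804.6 kN.
Tension yield (gross): A_g = 227×10 = 2270 mm². φR_n = 0.90 × 250 × 2270 = 510.8 kN.
Tension rupture (net): A_n = (227 − 1×35)×10 = 1920 mm² (U = 1.0, A_e = A_n). φR_n = 0.75 × 400 × 1920 = 576.0 kN.
Governing: min(788.9, 804.6, 510.8, 576.0) = 510.8 kN → gross-section yield.

510.8 kN (gross-section yield governs)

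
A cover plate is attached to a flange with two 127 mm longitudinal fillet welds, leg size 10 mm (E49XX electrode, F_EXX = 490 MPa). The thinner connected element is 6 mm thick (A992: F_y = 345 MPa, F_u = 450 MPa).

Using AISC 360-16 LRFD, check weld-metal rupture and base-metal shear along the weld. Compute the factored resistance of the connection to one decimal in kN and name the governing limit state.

308.6 kN (base-metal shear governs)

Weld metal: throat = 0.707×10 = 7.07 mm, L = 2×127 = 254 mm. φR_n = 0.75 × 0.6 × 490 × 7.07 × 254 = 396.0 kN.
Base metal shear (6 mm plate): yield φR_n = 1.0×0.6×345×6×254 = 315.5 kN; rupture φR_n = 0.75×0.6×450×6×254 = 308.6 kN; take 308.6 kN (rupture).
Governing: min(396.0, 308.6) = 308.6 kN → base-metal shear.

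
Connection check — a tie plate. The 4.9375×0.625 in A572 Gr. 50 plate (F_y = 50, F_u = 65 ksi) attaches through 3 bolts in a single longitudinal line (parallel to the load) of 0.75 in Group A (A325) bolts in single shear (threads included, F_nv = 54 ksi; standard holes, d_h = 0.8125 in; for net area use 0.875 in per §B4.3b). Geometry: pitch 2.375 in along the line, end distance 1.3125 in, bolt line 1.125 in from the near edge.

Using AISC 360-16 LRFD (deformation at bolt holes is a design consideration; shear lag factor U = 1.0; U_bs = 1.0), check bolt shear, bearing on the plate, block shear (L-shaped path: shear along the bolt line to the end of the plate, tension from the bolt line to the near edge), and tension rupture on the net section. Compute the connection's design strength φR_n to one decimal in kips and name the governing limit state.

53.7 kips (bolt shear governs)

Bolt shear: A_b = π(0.75)²/4 = 0.44179 in². φR_n = 0.75 × 54 × 0.44179 × 3 × 1 = 53.7 kips.
Bearing (0.625 in plate, F_u = 65 ksi): end bolts L_c = 1.3125 − 0.8125/2 = 0.90625, R_n = min(1.2×0.90625×0.625×65, 2.4×0.75×0.625×65) = 44.18 kips/bolt; interior L_c = 2.375 − 0.8125 = 1.5625, R_n = 73.125 kips/bolt. φR_n = 0.75 × (1×44.18 + 2×73.125) = 142.8 kips.
Block shear: shear path 1×[1.3125+2×2.375] = 1×6.0625 in, A_gv = 3.7891, A_nv = 1×(6.0625 − 2.5×0.875)×0.625 = 2.4219 in²; tension to near edge: (1.125 − 0.5×0.875)×0.625 = 0.42969 in². R_n = min(0.6×65×2.4219, 0.6×50×3.7891) + 1.0×65×0.42969 = min(94.454, 113.67) + 27.93 = 122.38 kips. φR_n = 0.75 × 122.38 = 91.8 kips.
Tension rupture (net): A_n = (4.9375 − 1×0.875)×0.625 = 2.5391 in² (U = 1.0, A_e = A_n). φR_n = 0.75 × 65 × 2.5391 = 123.8 kips.
Governing: min(53.7, 142.8, 91.8, 123.8) = 53.7 kips → bolt shear.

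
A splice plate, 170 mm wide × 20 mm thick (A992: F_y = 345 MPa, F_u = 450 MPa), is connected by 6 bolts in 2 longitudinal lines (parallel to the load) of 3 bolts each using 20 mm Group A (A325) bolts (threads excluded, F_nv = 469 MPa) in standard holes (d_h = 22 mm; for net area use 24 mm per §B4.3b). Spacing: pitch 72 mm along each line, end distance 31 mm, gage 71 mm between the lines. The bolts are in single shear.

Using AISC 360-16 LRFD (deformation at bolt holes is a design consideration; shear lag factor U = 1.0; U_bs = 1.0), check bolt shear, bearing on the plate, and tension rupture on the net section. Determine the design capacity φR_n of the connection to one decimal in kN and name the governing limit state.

663.0 kN (bolt shear governs)

Bolt shear: A_b = π(20)²/4 = 314.16 mm². φR_n = 0.75 × 469 × 314.16 × 6 × 1 = 663.0 kN.
Bearing (20 mm plate, F_u = 450 MPa): end bolts L_c = 31 − 22/2 = 20, R_n = min(1.2×20×20×450, 2.4×20×20×450) = 216 kN/bolt; interior L_c = 72 − 22 = 50, R_n = 432 kN/bolt. φR_n = 0.75 × (2×216 + 4×432) = 1620.0 kN.
Tension rupture (net): A_n = (170 − 2×24)×20 = 2440 mm² (U = 1.0, A_e = A_n). φR_n = 0.75 × 450 × 2440 = 823.5 kN.
Governing: min(663.0, 1620.0, 823.5) = 663.0 kN → bolt shear.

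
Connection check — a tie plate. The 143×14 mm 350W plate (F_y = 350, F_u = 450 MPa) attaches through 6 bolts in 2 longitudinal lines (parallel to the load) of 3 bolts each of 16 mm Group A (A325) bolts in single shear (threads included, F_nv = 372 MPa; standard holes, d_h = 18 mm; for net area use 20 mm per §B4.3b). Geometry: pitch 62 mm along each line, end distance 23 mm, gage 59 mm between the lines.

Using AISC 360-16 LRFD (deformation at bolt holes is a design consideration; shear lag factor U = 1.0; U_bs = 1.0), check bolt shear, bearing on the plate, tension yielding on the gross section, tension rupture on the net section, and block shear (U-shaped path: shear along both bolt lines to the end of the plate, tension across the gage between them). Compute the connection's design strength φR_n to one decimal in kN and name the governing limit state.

336.6 kN (bolt shear governs)

Bolt shear: A_b = π(16)²/4 = 201.06 mm². φR_n = 0.75 × 372 × 201.06 × 6 × 1 = 336.6 kN.
Bearing (14 mm plate, F_u = 450 MPa): end bolts L_c = 23 − 18/2 = 14, R_n = min(1.2×14×14×450, 2.4×16×14×450) = 105.84 kN/bolt; interior L_c = 62 − 18 = 44, R_n = 241.92 kN/bolt. φR_n = 0.75 × (2×105.84 + 4×241.92) = 884.5 kN.
Tension yield (gross): A_g = 143×14 = 2002 mm². φR_n = 0.90 × 350 × 2002 = 630.6 kN.
Tension rupture (net): A_n = (143 − 2×20)×14 = 1442 mm² (U = 1.0, A_e = A_n). φR_n = 0.75 × 450 × 1442 = 486.7 kN.
Block shear: shear path 2×[23+2×62] = 2×147 mm, A_gv = 4116, A_nv = 2×(147 − 2.5×20)×14 = 2716 mm²; tension across gage: (59 − 1×20)×14 = 546 mm². R_n = min(0.6×450×2716, 0.6×350×4116) + 1.0×450×546 = min(733.32, 864.36) + 245.7 = 979.02 kN. φR_n = 0.75 × 979.02 = 734.3 kN.
Governing: min(336.6, 884.5, 630.6, 486.7, 734.3) = 336.6 kN → bolt shear.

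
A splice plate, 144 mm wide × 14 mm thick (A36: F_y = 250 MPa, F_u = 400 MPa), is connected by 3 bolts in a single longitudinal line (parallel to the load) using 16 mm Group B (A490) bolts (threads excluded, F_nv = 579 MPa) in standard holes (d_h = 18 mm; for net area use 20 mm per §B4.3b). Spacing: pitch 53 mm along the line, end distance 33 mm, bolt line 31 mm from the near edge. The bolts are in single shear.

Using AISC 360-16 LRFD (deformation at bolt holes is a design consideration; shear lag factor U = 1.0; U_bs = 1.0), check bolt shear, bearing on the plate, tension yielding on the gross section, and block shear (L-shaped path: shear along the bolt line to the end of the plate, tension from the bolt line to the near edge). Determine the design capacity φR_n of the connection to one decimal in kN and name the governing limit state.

261.9 kN (bolt shear governs)

Bolt shear: A_b = π(16)²/4 = 201.06 mm². φR_n = 0.75 × 579 × 201.06 × 3 × 1 = 261.9 kN.
Bearing (14 mm plate, F_u = 400 MPa): end bolts L_c = 33 − 18/2 = 24, R_n = min(1.2×24×14×400, 2.4×16×14×400) = 161.28 kN/bolt; interior L_c = 53 − 18 = 35, R_n = 215.04 kN/bolt. φR_n = 0.75 × (1×161.28 + 2×215.04) = 443.5 kN.
Tension yield (gross): A_g = 144×14 = 2016 mm². φR_n = 0.90 × 250 × 2016 = 453.6 kN.
Block shear: shear path 1×[33+2×53] = 1×139 mm, A_gv = 1946, A_nv = 1×(139 − 2.5×20)×14 = 1246 mm²; tension to near edge: (31 − 0.5×20)×14 = 294 mm². R_n = min(0.6×400×1246, 0.6×250×1946) + 1.0×400×294 = min(299.04, 291.9) + 117.6 = 409.5 kN. φR_n = 0.75 × 409.5 = 307.1 kN.
Governing: min(261.9, 443.5, 453.6, 307.1) = 261.9 kN → bolt shear.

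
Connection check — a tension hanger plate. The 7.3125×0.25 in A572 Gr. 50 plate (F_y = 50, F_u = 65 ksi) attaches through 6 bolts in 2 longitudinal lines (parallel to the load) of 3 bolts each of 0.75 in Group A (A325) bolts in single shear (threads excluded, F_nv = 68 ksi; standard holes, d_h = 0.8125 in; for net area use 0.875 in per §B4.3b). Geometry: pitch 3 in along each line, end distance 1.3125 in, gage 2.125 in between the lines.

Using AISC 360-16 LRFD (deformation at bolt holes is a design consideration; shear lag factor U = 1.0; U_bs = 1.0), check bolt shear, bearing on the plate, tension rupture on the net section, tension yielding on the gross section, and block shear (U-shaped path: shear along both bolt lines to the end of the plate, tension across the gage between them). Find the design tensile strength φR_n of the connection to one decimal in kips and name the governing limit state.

Bolt shear: A_b = π(0.75)²/4 = 0.44179 in². φR_n = 0.75 × 68 × 0.44179 × 6 × 1 = 135.2 kips.
Bearing (0.25 in plate, F_u = 65 ksi): end bolts L_c = 1.3125 − 0.8125/2 = 0.90625, R_n = min(1.2×0.90625×0.25×65, 2.4×0.75×0.25×65) = 17.672 kips/bolt; interior L_c = 3 − 0.8125 = 2.1875, R_n = 29.25 kips/bolt. φR_n = 0.75 × (2×17.672 + 4×29.25) = 114.3 kips.
Tension rupture (net): A_n = (7.3125 − 2×0.875)×0.25 = 1.3906 in² (U = 1.0, A_e = A_n). φR_n = 0.75 × 65 × 1.3906 = 67.8 kips.
Tension yield (gross): A_g = 7.3125×0.25 = 1.8281 in². φR_n = 0.90 × 50 × 1.8281 = 82.3 kips.
Block shear: shear path 2×[1.3125+2×3] = 2×7.3125 in, A_gv = 3.6563, A_nv = 2×(7.3125 − 2.5×0.875)×0.25 = 2.5625 in²; tension across gage: (2.125 − 1×0.875)×0.25 = 0.3125 in². R_n = min(0.6×65×2.5625, 0.6×50×3.6563) + 1.0×65×0.3125 = min(99.938, 109.69) + 20.313 = 120.25 kips. φR_n = 0.75 × 120.25 = 90.2 kips.
Governing: min(135.2, 114.3, 67.8, 82.3, 90.2) = 67.8 kips → net-section rupture.

67.8 kips (net-section rupture governs)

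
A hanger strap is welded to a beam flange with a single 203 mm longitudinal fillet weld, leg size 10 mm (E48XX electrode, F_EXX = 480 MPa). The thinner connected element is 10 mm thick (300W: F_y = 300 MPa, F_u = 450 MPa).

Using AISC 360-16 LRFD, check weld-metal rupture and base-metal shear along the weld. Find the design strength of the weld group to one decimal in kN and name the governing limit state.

Weld metal: throat = 0.707×10 = 7.07 mm, L = 203 mm. φR_n = 0.75 × 0.6 × 480 × 7.07 × 203 = 310.0 kN.
Base metal shear (10 mm plate): yield φR_n = 1.0×0.6×300×10×203 = 365.4 kN; rupture φR_n = 0.75×0.6×450×10×203 = 411.1 kN; take 365.4 kN (yield).
Governing: min(310.0, 365.4) = 310.0 kN → weld metal.

310.0 kN (weld metal governs)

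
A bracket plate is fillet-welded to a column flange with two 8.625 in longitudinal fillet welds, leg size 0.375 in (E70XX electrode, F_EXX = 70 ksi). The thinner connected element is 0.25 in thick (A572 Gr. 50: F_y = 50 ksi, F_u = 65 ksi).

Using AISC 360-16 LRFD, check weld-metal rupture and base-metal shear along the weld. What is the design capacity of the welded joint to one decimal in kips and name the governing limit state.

Weld metal: throat = 0.707×0.375 = 0.26513 in, L = 2×8.625 = 17.25 in. φR_n = 0.75 × 0.6 × 70 × 0.26513 × 17.25 = 144.1 kips.
Base metal shear (0.25 in plate): yield φR_n = 1.0×0.6×50×0.25×17.25 = 129.4 kips; rupture φR_n = 0.75×0.6×65×0.25×17.25 = 126.1 kips; take 126.1 kips (rupture).
Governing: min(144.1, 126.1) = 126.1 kips → base-metal shear.

126.1 kips (base-metal shear governs)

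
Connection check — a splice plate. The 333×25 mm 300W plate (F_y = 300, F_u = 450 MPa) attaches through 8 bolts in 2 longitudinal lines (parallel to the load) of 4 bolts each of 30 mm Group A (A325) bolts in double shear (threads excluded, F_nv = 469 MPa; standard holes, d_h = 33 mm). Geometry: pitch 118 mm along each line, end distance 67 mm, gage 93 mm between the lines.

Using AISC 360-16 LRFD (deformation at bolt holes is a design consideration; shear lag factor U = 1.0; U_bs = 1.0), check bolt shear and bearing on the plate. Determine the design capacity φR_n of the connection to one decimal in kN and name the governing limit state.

3978.2 kN (bolt shear governs)

Bolt shear: A_b = π(30)²/4 = 706.86 mm². φR_n = 0.75 × 469 × 706.86 × 8 × 2 = 3978.2 kN.
Bearing (25 mm plate, F_u = 450 MPa): end bolts L_c = 67 − 33/2 = 50.5, R_n = min(1.2×50.5×25×450, 2.4×30×25×450) = 681.75 kN/bolt; interior L_c = 118 − 33 = 85, R_n = 810 kN/bolt. φR_n = 0.75 × (2×681.75 + 6×810) = 4667.6 kN.
Governing: min(3978.2, 4667.6) = 3978.2 kN → bolt shear.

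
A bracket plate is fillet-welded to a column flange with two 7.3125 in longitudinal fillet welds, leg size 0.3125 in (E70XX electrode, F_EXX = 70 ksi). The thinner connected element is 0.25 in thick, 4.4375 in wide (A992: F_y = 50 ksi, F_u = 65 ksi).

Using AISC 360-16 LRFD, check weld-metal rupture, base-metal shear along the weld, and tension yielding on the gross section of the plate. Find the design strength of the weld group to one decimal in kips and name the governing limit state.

Weld metal: throat = 0.707×0.3125 = 0.22094 in, L = 2×7.3125 = 14.625 in. φR_n = 0.75 × 0.6 × 70 × 0.22094 × 14.625 = 101.8 kips.
Base metal shear (0.25 in plate): yield φR_n = 1.0×0.6×50×0.25×14.625 = 109.7 kips; rupture φR_n = 0.75×0.6×65×0.25×14.625 = 106.9 kips; take 106.9 kips (rupture).
Tension yield (gross): A_g = 4.4375×0.25 = 1.1094 in². φR_n = 0.90 × 50 × 1.1094 = 49.9 kips.
Governing: min(101.8, 106.9, 49.9) = 49.9 kips → gross-section yield.

49.9 kips (gross-section yield governs)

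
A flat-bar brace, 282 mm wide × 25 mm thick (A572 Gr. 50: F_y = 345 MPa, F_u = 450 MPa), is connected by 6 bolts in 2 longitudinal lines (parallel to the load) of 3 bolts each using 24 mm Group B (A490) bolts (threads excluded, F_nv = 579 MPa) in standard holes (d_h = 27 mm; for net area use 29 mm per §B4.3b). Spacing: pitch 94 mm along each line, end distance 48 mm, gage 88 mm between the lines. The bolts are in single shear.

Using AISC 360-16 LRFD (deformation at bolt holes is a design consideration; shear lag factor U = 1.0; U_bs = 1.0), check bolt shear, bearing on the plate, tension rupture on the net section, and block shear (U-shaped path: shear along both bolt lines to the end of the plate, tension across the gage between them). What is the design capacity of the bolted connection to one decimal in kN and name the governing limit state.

Bolt shear: A_b = π(24)²/4 = 452.39 mm². φR_n = 0.75 × 579 × 452.39 × 6 × 1 = 1178.7 kN.
Bearing (25 mm plate, F_u = 450 MPa): end bolts L_c = 48 − 27/2 = 34.5, R_n = min(1.2×34.5×25×450, 2.4×24×25×450) = 465.75 kN/bolt; interior L_c = 94 − 27 = 67, R_n = 648 kN/bolt. φR_n = 0.75 × (2×465.75 + 4×648) = 2642.6 kN.
Tension rupture (net): A_n = (282 − 2×29)×25 = 5600 mm² (U = 1.0, A_e = A_n). φR_n = 0.75 × 450 × 5600 = 1890.0 kN.
Block shear: shear path 2×[48+2×94] = 2×236 mm, A_gv = 11800, A_nv = 2×(236 − 2.5×29)×25 = 8175 mm²; tension across gage: (88 − 1×29)×25 = 1475 mm². R_n = min(0.6×450×8175, 0.6×345×11800) + 1.0×450×1475 = min(2207.3, 2442.6) + 663.75 = 2871.1 kN. φR_n = 0.75 × 2871.1 = 2153.3 kN.
Governing: min(1178.7, 2642.6, 1890.0, 2153.3) = 1178.7 kN → bolt shear.

1178.7 kN (bolt shear governs)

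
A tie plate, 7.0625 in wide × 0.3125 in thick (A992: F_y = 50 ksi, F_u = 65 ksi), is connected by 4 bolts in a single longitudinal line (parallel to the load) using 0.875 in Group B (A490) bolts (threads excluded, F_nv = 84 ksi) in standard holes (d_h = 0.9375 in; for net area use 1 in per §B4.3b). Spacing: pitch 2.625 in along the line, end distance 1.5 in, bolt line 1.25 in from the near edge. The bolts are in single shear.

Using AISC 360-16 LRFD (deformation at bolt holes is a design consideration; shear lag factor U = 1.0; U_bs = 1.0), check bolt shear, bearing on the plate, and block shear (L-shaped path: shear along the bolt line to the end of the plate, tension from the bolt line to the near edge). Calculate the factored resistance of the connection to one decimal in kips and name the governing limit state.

65.1 kips (block shear governs)

Bolt shear: A_b = π(0.875)²/4 = 0.60132 in². φR_n = 0.75 × 84 × 0.60132 × 4 × 1 = 151.5 kips.
Bearing (0.3125 in plate, F_u = 65 ksi): end bolts L_c = 1.5 − 0.9375/2 = 1.03125, R_n = min(1.2×1.03125×0.3125×65, 2.4×0.875×0.3125×65) = 25.137 kips/bolt; interior L_c = 2.625 − 0.9375 = 1.6875, R_n = 41.133 kips/bolt. φR_n = 0.75 × (1×25.137 + 3×41.133) = 111.4 kips.
Block shear: shear path 1×[1.5+3×2.625] = 1×9.375 in, A_gv = 2.9297, A_nv = 1×(9.375 − 3.5×1)×0.3125 = 1.8359 in²; tension to near edge: (1.25 − 0.5×1)×0.3125 = 0.23438 in². R_n = min(0.6×65×1.8359, 0.6×50×2.9297) + 1.0×65×0.23438 = min(71.6, 87.891) + 15.235 = 86.835 kips. φR_n = 0.75 × 86.835 = 65.1 kips.
Governing: min(151.5, 111.4, 65.1) = 65.1 kips → block shear.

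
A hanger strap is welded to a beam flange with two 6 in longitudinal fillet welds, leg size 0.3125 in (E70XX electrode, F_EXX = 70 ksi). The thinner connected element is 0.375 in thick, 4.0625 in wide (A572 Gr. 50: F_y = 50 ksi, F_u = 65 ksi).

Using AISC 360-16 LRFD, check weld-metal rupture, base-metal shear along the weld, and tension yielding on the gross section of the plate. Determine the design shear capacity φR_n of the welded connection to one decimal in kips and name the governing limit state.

68.6 kips (gross-section yield governs)

Weld metal: throat = 0.707×0.3125 = 0.22094 in, L = 2×6 = 12 in. φR_n = 0.75 × 0.6 × 70 × 0.22094 × 12 = 83.5 kips.
Base metal shear (0.375 in plate): yield φR_n = 1.0×0.6×50×0.375×12 = 135.0 kips; rupture φR_n = 0.75×0.6×65×0.375×12 = 131.6 kips; take 131.6 kips (rupture).
Tension yield (gross): A_g = 4.0625×0.375 = 1.5234 in². φR_n = 0.90 × 50 × 1.5234 = 68.6 kips.
Governing: min(83.5, 131.6, 68.6) = 68.6 kips → gross-section yield.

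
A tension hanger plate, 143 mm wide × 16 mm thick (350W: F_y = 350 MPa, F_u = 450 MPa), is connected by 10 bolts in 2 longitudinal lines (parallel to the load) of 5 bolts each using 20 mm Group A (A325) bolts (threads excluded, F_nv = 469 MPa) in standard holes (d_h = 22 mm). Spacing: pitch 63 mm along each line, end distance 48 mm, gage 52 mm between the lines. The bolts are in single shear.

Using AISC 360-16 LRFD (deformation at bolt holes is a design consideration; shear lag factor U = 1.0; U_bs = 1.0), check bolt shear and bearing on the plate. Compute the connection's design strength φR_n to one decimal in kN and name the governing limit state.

Bolt shear: A_b = π(20)²/4 = 314.16 mm². φR_n = 0.75 × 469 × 314.16 × 10 × 1 = 1105.1 kN.
Bearing (16 mm plate, F_u = 450 MPa): end bolts L_c = 48 − 22/2 = 37, R_n = min(1.2×37×16×450, 2.4×20×16×450) = 319.68 kN/bolt; interior L_c = 63 − 22 = 41, R_n = 345.6 kN/bolt. φR_n = 0.75 × (2×319.68 + 8×345.6) = 2553.1 kN.
Governing: min(1105.1, 2553.1) = 1105.1 kN → bolt shear.

1105.1 kN (bolt shear governs)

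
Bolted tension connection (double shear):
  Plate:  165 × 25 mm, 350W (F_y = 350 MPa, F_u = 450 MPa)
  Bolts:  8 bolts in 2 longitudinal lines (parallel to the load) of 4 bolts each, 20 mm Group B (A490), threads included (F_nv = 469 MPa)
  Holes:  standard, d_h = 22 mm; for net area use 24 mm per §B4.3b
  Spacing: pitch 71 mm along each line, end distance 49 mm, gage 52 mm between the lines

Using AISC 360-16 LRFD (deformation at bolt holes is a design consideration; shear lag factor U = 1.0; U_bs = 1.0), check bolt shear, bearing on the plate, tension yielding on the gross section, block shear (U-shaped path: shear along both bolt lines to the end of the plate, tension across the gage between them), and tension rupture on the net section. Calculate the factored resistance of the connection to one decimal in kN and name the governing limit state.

987.2 kN (net-section rupture governs)

Bolt shear: A_b = π(20)²/4 = 314.16 mm². φR_n = 0.75 × 469 × 314.16 × 8 × 2 = 1768.1 kN.
Bearing (25 mm plate, F_u = 450 MPa): end bolts L_c = 49 − 22/2 = 38, R_n = min(1.2×38×25×450, 2.4×20×25×450) = 513 kN/bolt; interior L_c = 71 − 22 = 49, R_n = 540 kN/bolt. φR_n = 0.75 × (2×513 + 6×540) = 3199.5 kN.
Tension yield (gross): A_g = 165×25 = 4125 mm². φR_n = 0.90 × 350 × 4125 = 1299.4 kN.
Block shear: shear path 2×[49+3×71] = 2×262 mm, A_gv = 13100, A_nv = 2×(262 − 3.5×24)×25 = 8900 mm²; tension across gage: (52 − 1×24)×25 = 700 mm². R_n = min(0.6×450×8900, 0.6×350×13100) + 1.0×450×700 = min(2403, 2751) + 315 = 2718 kN. φR_n = 0.75 × 2718 = 2038.5 kN.
Tension rupture (net): A_n = (165 − 2×24)×25 = 2925 mm² (U = 1.0, A_e = A_n). φR_n = 0.75 × 450 × 2925 = 987.2 kN.
Governing: min(1768.1, 3199.5, 1299.4, 2038.5, 987.2) = 987.2 kN → net-section rupture.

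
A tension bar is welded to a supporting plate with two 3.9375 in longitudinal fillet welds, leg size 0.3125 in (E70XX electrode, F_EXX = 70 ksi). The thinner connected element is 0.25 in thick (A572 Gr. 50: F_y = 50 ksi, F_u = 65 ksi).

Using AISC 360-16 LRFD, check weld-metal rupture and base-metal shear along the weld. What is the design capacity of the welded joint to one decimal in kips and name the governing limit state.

54.8 kips (weld metal governs)

Weld metal: throat = 0.707×0.3125 = 0.22094 in, L = 2×3.9375 = 7.875 in. φR_n = 0.75 × 0.6 × 70 × 0.22094 × 7.875 = 54.8 kips.
Base metal shear (0.25 in plate): yield φR_n = 1.0×0.6×50×0.25×7.875 = 59.1 kips; rupture φR_n = 0.75×0.6×65×0.25×7.875 = 57.6 kips; take 57.6 kips (rupture).
Governing: min(54.8, 57.6) = 54.8 kips → weld metal.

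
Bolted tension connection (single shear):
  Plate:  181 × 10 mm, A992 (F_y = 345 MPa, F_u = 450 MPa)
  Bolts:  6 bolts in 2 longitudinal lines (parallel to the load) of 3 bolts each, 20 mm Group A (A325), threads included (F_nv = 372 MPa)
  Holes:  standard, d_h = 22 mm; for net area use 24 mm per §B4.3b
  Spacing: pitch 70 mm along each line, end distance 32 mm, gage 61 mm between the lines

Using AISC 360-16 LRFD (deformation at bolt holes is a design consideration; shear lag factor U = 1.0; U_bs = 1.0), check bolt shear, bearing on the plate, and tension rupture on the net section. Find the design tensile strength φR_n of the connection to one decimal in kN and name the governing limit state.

Bolt shear: A_b = π(20)²/4 = 314.16 mm². φR_n = 0.75 × 372 × 314.16 × 6 × 1 = 525.9 kN.
Bearing (10 mm plate, F_u = 450 MPa): end bolts L_c = 32 − 22/2 = 21, R_n = min(1.2×21×10×450, 2.4×20×10×450) = 113.4 kN/bolt; interior L_c = 70 − 22 = 48, R_n = 216 kN/bolt. φR_n = 0.75 × (2×113.4 + 4×216) = 818.1 kN.
Tension rupture (net): A_n = (181 − 2×24)×10 = 1330 mm² (U = 1.0, A_e = A_n). φR_n = 0.75 × 450 × 1330 = 448.9 kN.
Governing: min(525.9, 818.1, 448.9) = 448.9 kN → net-section rupture.

448.9 kN (net-section rupture governs)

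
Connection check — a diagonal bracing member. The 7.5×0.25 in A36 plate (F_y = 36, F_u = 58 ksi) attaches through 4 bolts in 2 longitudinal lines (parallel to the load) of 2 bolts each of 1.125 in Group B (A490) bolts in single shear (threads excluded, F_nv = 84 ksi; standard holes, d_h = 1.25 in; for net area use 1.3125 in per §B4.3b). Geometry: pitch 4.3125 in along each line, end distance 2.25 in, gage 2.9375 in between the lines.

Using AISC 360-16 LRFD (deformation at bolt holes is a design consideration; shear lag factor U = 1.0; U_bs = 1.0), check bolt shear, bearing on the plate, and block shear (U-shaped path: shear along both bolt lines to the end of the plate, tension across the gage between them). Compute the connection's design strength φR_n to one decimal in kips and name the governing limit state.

70.8 kips (block shear governs)

Bolt shear: A_b = π(1.125)²/4 = 0.99402 in². φR_n = 0.75 × 84 × 0.99402 × 4 × 1 = 250.5 kips.
Bearing (0.25 in plate, F_u = 58 ksi): end bolts L_c = 2.25 − 1.25/2 = 1.625, R_n = min(1.2×1.625×0.25×58, 2.4×1.125×0.25×58) = 28.275 kips/bolt; interior L_c = 4.3125 − 1.25 = 3.0625, R_n = 39.15 kips/bolt. φR_n = 0.75 × (2×28.275 + 2×39.15) = 101.1 kips.
Block shear: shear path 2×[2.25+1×4.3125] = 2×6.5625 in, A_gv = 3.2813, A_nv = 2×(6.5625 − 1.5×1.3125)×0.25 = 2.2969 in²; tension across gage: (2.9375 − 1×1.3125)×0.25 = 0.40625 in². R_n = min(0.6×58×2.2969, 0.6×36×3.2813) + 1.0×58×0.40625 = min(79.932, 70.876) + 23.563 = 94.439 kips. φR_n = 0.75 × 94.439 = 70.8 kips.
Governing: min(250.5, 101.1, 70.8) = 70.8 kips → block shear.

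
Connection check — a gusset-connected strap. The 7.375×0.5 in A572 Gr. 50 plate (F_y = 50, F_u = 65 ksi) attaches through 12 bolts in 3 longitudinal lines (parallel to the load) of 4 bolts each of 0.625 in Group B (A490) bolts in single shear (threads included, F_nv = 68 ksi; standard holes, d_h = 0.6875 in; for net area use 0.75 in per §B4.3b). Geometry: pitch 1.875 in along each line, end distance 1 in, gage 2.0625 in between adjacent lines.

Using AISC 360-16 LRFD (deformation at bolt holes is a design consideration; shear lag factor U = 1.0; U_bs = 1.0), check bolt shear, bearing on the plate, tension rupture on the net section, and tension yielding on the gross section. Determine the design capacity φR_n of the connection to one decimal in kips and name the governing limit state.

Bolt shear: A_b = π(0.625)²/4 = 0.3068 in². φR_n = 0.75 × 68 × 0.3068 × 12 × 1 = 187.8 kips.
Bearing (0.5 in plate, F_u = 65 ksi): end bolts L_c = 1 − 0.6875/2 = 0.65625, R_n = min(1.2×0.65625×0.5×65, 2.4×0.625×0.5×65) = 25.594 kips/bolt; interior L_c = 1.875 − 0.6875 = 1.1875, R_n = 46.313 kips/bolt. φR_n = 0.75 × (3×25.594 + 9×46.313) = 370.2 kips.
Tension rupture (net): A_n = (7.375 − 3×0.75)×0.5 = 2.5625 in² (U = 1.0, A_e = A_n). φR_n = 0.75 × 65 × 2.5625 = 124.9 kips.
Tension yield (gross): A_g = 7.375×0.5 = 3.6875 in². φR_n = 0.90 × 50 × 3.6875 = 165.9 kips.
Governing: min(187.8, 370.2, 124.9, 165.9) = 124.9 kips → net-section rupture.

124.9 kips (net-section rupture governs)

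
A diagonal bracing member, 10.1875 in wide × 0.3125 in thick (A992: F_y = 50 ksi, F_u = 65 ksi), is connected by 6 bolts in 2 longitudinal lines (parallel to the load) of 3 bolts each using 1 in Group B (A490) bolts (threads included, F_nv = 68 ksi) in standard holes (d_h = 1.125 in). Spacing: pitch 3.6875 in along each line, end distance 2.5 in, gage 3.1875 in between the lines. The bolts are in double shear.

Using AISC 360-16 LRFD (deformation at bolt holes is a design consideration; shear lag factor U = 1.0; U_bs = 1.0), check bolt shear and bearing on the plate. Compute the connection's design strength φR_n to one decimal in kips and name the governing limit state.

Bolt shear: A_b = π(1)²/4 = 0.7854 in². φR_n = 0.75 × 68 × 0.7854 × 6 × 2 = 480.7 kips.
Bearing (0.3125 in plate, F_u = 65 ksi): end bolts L_c = 2.5 − 1.125/2 = 1.9375, R_n = min(1.2×1.9375×0.3125×65, 2.4×1×0.3125×65) = 47.227 kips/bolt; interior L_c = 3.6875 − 1.125 = 2.5625, R_n = 48.75 kips/bolt. φR_n = 0.75 × (2×47.227 + 4×48.75) = 217.1 kips.
Governing: min(480.7, 217.1) = 217.1 kips → bearing.

217.1 kips (bearing governs)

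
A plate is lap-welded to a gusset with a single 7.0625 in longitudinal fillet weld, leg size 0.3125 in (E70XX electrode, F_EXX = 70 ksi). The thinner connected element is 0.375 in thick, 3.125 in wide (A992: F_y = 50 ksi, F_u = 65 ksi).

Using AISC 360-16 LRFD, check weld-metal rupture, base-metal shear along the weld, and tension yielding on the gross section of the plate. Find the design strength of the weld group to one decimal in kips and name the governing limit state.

49.2 kips (weld metal governs)

Weld metal: throat = 0.707×0.3125 = 0.22094 in, L = 7.0625 in. φR_n = 0.75 × 0.6 × 70 × 0.22094 × 7.0625 = 49.2 kips.
Base metal shear (0.375 in plate): yield φR_n = 1.0×0.6×50×0.375×7.0625 = 79.5 kips; rupture φR_n = 0.75×0.6×65×0.375×7.0625 = 77.5 kips; take 77.5 kips (rupture).
Tension yield (gross): A_g = 3.125×0.375 = 1.1719 in². φR_n = 0.90 × 50 × 1.1719 = 52.7 kips.
Governing: min(49.2, 77.5, 52.7) = 49.2 kips → weld metal.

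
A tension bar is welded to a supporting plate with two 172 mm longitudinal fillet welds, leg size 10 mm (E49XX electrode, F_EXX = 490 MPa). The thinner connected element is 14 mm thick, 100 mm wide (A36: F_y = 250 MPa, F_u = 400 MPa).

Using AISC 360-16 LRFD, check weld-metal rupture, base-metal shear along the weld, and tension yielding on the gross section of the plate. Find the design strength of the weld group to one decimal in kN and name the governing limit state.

Weld metal: throat = 0.707×10 = 7.07 mm, L = 2×172 = 344 mm. φR_n = 0.75 × 0.6 × 490 × 7.07 × 344 = 536.3 kN.
Base metal shear (14 mm plate): yield φR_n = 1.0×0.6×250×14×344 = 722.4 kN; rupture φR_n = 0.75×0.6×400×14×344 = 866.9 kN; take 722.4 kN (yield).
Tension yield (gross): A_g = 100×14 = 1400 mm². φR_n = 0.90 × 250 × 1400 = 315.0 kN.
Governing: min(536.3, 722.4, 315.0) = 315.0 kN → gross-section yield.

315.0 kN (gross-section yield governs)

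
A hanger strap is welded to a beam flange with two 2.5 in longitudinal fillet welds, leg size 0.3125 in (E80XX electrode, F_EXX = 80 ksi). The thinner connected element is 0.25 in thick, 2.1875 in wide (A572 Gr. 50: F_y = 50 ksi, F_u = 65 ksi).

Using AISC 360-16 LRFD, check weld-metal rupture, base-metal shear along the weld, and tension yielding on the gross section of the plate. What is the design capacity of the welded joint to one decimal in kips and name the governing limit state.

Weld metal: throat = 0.707×0.3125 = 0.22094 in, L = 2×2.5 = 5 in. φR_n = 0.75 × 0.6 × 80 × 0.22094 × 5 = 39.8 kips.
Base metal shear (0.25 in plate): yield φR_n = 1.0×0.6×50×0.25×5 = 37.5 kips; rupture φR_n = 0.75×0.6×65×0.25×5 = 36.6 kips; take 36.6 kips (rupture).
Tension yield (gross): A_g = 2.1875×0.25 = 0.54688 in². φR_n = 0.90 × 50 × 0.54688 = 24.6 kips.
Governing: min(39.8, 36.6, 24.6) = 24.6 kips → gross-section yield.

24.6 kips (gross-section yield governs)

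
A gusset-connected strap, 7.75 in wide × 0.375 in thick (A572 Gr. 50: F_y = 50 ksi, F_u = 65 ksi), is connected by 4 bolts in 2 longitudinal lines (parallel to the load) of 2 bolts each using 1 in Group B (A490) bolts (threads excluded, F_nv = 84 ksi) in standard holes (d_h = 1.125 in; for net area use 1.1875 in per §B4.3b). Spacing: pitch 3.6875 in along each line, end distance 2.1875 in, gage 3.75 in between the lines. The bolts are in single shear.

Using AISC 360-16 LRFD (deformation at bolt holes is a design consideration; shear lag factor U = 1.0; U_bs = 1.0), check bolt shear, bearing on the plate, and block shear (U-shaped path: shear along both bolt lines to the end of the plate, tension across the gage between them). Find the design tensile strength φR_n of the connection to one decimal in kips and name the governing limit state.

136.7 kips (block shear governs)

Bolt shear: A_b = π(1)²/4 = 0.7854 in². φR_n = 0.75 × 84 × 0.7854 × 4 × 1 = 197.9 kips.
Bearing (0.375 in plate, F_u = 65 ksi): end bolts L_c = 2.1875 − 1.125/2 = 1.625, R_n = min(1.2×1.625×0.375×65, 2.4×1×0.375×65) = 47.531 kips/bolt; interior L_c = 3.6875 − 1.125 = 2.5625, R_n = 58.5 kips/bolt. φR_n = 0.75 × (2×47.531 + 2×58.5) = 159.0 kips.
Block shear: shear path 2×[2.1875+1×3.6875] = 2×5.875 in, A_gv = 4.4063, A_nv = 2×(5.875 − 1.5×1.1875)×0.375 = 3.0703 in²; tension across gage: (3.75 − 1×1.1875)×0.375 = 0.96094 in². R_n = min(0.6×65×3.0703, 0.6×50×4.4063) + 1.0×65×0.96094 = min(119.74, 132.19) + 62.461 = 182.2 kips. φR_n = 0.75 × 182.2 = 136.7 kips.
Governing: min(197.9, 159.0, 136.7) = 136.7 kips → block shear.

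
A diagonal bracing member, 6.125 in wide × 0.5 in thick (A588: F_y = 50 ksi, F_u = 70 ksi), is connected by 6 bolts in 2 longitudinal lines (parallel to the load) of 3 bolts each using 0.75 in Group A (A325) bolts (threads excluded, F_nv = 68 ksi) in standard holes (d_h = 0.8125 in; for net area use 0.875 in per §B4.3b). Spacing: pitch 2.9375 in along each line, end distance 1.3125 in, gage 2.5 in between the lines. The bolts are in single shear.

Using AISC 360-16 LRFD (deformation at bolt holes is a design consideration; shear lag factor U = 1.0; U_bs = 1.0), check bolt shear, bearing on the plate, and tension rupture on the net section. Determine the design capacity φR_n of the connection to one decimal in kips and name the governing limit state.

Bolt shear: A_b = π(0.75)²/4 = 0.44179 in². φR_n = 0.75 × 68 × 0.44179 × 6 × 1 = 135.2 kips.
Bearing (0.5 in plate, F_u = 70 ksi): end bolts L_c = 1.3125 − 0.8125/2 = 0.90625, R_n = min(1.2×0.90625×0.5×70, 2.4×0.75×0.5×70) = 38.063 kips/bolt; interior L_c = 2.9375 − 0.8125 = 2.125, R_n = 63 kips/bolt. φR_n = 0.75 × (2×38.063 + 4×63) = 246.1 kips.
Tension rupture (net): A_n = (6.125 − 2×0.875)×0.5 = 2.1875 in² (U = 1.0, A_e = A_n). φR_n = 0.75 × 70 × 2.1875 = 114.8 kips.
Governing: min(135.2, 246.1, 114.8) = 114.8 kips → net-section rupture.

114.8 kips (net-section rupture governs)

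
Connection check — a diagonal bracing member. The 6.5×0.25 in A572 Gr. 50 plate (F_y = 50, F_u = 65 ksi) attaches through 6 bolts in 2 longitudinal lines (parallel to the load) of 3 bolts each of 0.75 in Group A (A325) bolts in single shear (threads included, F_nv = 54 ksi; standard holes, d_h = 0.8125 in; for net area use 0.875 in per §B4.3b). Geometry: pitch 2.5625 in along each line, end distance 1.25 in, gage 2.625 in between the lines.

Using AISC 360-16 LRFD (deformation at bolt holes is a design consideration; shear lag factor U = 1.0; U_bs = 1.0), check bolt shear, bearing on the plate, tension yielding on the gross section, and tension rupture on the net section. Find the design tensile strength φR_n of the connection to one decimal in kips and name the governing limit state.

Bolt shear: A_b = π(0.75)²/4 = 0.44179 in². φR_n = 0.75 × 54 × 0.44179 × 6 × 1 = 107.4 kips.
Bearing (0.25 in plate, F_u = 65 ksi): end bolts L_c = 1.25 − 0.8125/2 = 0.84375, R_n = min(1.2×0.84375×0.25×65, 2.4×0.75×0.25×65) = 16.453 kips/bolt; interior L_c = 2.5625 − 0.8125 = 1.75, R_n = 29.25 kips/bolt. φR_n = 0.75 × (2×16.453 + 4×29.25) = 112.4 kips.
Tension yield (gross): A_g = 6.5×0.25 = 1.625 in². φR_n = 0.90 × 50 × 1.625 = 73.1 kips.
Tension rupture (net): A_n = (6.5 − 2×0.875)×0.25 = 1.1875 in² (U = 1.0, A_e = A_n). φR_n = 0.75 × 65 × 1.1875 = 57.9 kips.
Governing: min(107.4, 112.4, 73.1, 57.9) = 57.9 kips → net-section rupture.

57.9 kips (net-section rupture governs)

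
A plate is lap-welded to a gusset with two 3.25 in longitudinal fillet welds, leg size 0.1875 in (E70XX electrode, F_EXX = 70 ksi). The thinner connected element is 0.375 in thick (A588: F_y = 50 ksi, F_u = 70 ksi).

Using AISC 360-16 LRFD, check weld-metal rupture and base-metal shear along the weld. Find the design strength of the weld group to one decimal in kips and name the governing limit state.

Weld metal: throat = 0.707×0.1875 = 0.13256 in, L = 2×3.25 = 6.5 in. φR_n = 0.75 × 0.6 × 70 × 0.13256 × 6.5 = 27.1 kips.
Base metal shear (0.375 in plate): yield φR_n = 1.0×0.6×50×0.375×6.5 = 73.1 kips; rupture φR_n = 0.75×0.6×70×0.375×6.5 = 76.8 kips; take 73.1 kips (yield).
Governing: min(27.1, 73.1) = 27.1 kips → weld metal.

27.1 kips (weld metal governs)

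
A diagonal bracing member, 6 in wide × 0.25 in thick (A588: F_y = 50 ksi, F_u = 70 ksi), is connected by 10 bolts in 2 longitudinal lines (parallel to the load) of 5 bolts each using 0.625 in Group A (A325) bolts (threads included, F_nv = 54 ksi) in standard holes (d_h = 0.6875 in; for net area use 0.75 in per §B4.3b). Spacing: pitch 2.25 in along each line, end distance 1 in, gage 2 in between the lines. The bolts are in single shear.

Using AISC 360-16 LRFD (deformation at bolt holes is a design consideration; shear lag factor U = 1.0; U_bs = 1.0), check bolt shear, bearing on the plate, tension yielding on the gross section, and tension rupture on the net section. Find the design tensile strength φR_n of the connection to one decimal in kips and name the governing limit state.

59.1 kips (net-section rupture governs)

Bolt shear: A_b = π(0.625)²/4 = 0.3068 in². φR_n = 0.75 × 54 × 0.3068 × 10 × 1 = 124.3 kips.
Bearing (0.25 in plate, F_u = 70 ksi): end bolts L_c = 1 − 0.6875/2 = 0.65625, R_n = min(1.2×0.65625×0.25×70, 2.4×0.625×0.25×70) = 13.781 kips/bolt; interior L_c = 2.25 − 0.6875 = 1.5625, R_n = 26.25 kips/bolt. φR_n = 0.75 × (2×13.781 + 8×26.25) = 178.2 kips.
Tension yield (gross): A_g = 6×0.25 = 1.5 in². φR_n = 0.90 × 50 × 1.5 = 67.5 kips.
Tension rupture (net): A_n = (6 − 2×0.75)×0.25 = 1.125 in² (U = 1.0, A_e = A_n). φR_n = 0.75 × 70 × 1.125 = 59.1 kips.
Governing: min(124.3, 178.2, 67.5, 59.1) = 59.1 kips → net-section rupture.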